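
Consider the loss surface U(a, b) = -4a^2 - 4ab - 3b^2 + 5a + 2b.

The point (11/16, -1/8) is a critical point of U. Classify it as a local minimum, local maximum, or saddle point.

The Hessian of U is constant: H = [[-8, -4], [-4, -6]].
det(H) = (-8)·(-6) − (-4)² = 32.
det(H) > 0 and tr(H) = -14 < 0, so H is negative definite and the point is a local maximum.

local maximum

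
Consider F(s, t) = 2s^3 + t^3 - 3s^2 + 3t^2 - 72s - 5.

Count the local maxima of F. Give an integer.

1

F separates as a function of s plus a function of t, so ∇F=0 decouples.
∂F/∂s = 6(s - 4)(s + 3) = 0 at s ∈ {-3, 4}; ∂F/∂t = 3t(t + 2) = 0 at t ∈ {-2, 0}.
The Hessian is diagonal: diag(F_ss, F_tt). Second derivatives: F_ss(-3)=-42, F_ss(4)=42; F_tt(-2)=-6, F_tt(0)=6.
Local maxima occur where both diagonal entries negative: (-3, -2). Count: 1.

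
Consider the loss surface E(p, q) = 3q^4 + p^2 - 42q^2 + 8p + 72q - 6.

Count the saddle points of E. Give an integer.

E separates as a function of p plus a function of q, so ∇E=0 decouples.
∂E/∂p = 2(p + 4) = 0 at p ∈ {-4}; ∂E/∂q = 12(q - 2)(q - 1)(q + 3) = 0 at q ∈ {-3, 1, 2}.
The Hessian is diagonal: diag(E_pp, E_qq). Second derivatives: E_pp(-4)=2; E_qq(-3)=240, E_qq(1)=-48, E_qq(2)=60.
Saddle points occur where the two diagonal entries have opposite signs: (-4, 1). Count: 1.

1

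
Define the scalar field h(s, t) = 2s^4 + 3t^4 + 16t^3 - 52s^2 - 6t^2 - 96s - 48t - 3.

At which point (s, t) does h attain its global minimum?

h(s,t) separates as P(s) + Q(t) − 3, so its minimum is min P + min Q − 3.
P'(s) = 8(s - 4)(s + 1)(s + 3) vanishes at s ∈ {-3, -1, 4}; Q'(t) = 12(t - 1)(t + 1)(t + 4) vanishes at t ∈ {-4, -1, 1}.
Local minima of P (where P''>0): P(-3)=-18, P(4)=-704. Local minima of Q: Q(-4)=-160, Q(1)=-35.
So the global minimum of h is P(4) + Q(-4) − 3 = -704 − 160 − 3 = -867, attained at (4, -4).

(4, -4)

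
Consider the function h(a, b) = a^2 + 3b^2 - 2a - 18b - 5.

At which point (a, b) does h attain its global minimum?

(1, 3)

h(a,b) separates as P(a) + Q(b) − 5, so its minimum is min P + min Q − 5.
P'(a) = 2a - 2 vanishes at a ∈ {1}; Q'(b) = 6b - 18 vanishes at b ∈ {3}.
Local minima of P (where P''>0): P(1)=-1. Local minima of Q: Q(3)=-27.
So the global minimum of h is P(1) + Q(3) − 5 = -1 − 27 − 5 = -33, attained at (1, 3).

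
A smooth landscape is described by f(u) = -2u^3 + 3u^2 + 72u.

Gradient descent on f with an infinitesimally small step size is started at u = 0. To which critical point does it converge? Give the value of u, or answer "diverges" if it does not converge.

f'(u) = -6(u - 4)(u + 3), so f'(0) = 72.
Gradient descent moves in the -f' direction, i.e. u is decreasing.
The nearest critical point in that direction is u = -3, where f'' = 42 > 0 (a local minimum). The iterate converges there.

-3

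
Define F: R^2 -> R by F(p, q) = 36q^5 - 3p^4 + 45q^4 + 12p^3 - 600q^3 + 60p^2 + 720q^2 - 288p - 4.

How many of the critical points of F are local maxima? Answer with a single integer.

F separates as a function of p plus a function of q, so ∇F=0 decouples.
∂F/∂p = -12(p - 4)(p - 2)(p + 3) = 0 at p ∈ {-3, 2, 4}; ∂F/∂q = 180q(q - 2)(q - 1)(q + 4) = 0 at q ∈ {-4, 0, 1, 2}.
The Hessian is diagonal: diag(F_pp, F_qq). Second derivatives: F_pp(-3)=-420, F_pp(2)=120, F_pp(4)=-168; F_qq(-4)=-21600, F_qq(0)=1440, F_qq(1)=-900, F_qq(2)=2160.
Local maxima occur where both diagonal entries negative: (-3, -4), (-3, 1), (4, -4), (4, 1). Count: 4.

4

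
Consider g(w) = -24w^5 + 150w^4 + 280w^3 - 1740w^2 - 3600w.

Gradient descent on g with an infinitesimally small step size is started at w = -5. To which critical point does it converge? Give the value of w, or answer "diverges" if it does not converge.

-2

g'(w) = -120(w - 5)(w - 3)(w + 1)(w + 2), so g'(-5) = -115200.
Gradient descent moves in the -g' direction, i.e. w is increasing.
The nearest critical point in that direction is w = -2, where g'' = 4200 > 0 (a local minimum). The iterate converges there.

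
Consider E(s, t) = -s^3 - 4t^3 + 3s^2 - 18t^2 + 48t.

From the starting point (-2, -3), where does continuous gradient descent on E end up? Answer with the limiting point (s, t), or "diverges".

E is separable, so gradient descent decouples: s follows -∂E/∂s, t follows -∂E/∂t.
∂E/∂s = -3s(s - 2); at s=-2 this is -24, so s increases.
∂E/∂t = -12(t - 1)(t + 4); at t=-3 this is 48, so t decreases.
s converges to its nearest critical value 0 (a local min of the s-part); t converges to -4. The iterate converges to (0, -4).

(0, -4)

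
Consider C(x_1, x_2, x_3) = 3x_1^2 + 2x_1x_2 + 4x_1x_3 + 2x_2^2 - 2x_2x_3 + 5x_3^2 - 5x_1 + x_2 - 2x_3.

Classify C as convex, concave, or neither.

convex

C is quadratic, so its Hessian is the constant matrix H = [[6, 2, 4], [2, 4, -2], [4, -2, 10]].
Leading principal minors: 6, 20, 80.
All positive ⇒ H ≻ 0 ⇒ convex.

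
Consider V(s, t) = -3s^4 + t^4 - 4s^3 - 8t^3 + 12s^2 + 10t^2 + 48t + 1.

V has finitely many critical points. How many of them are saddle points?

V separates as a function of s plus a function of t, so ∇V=0 decouples.
∂V/∂s = -12s(s - 1)(s + 2) = 0 at s ∈ {-2, 0, 1}; ∂V/∂t = 4(t - 4)(t - 3)(t + 1) = 0 at t ∈ {-1, 3, 4}.
The Hessian is diagonal: diag(V_ss, V_tt). Second derivatives: V_ss(-2)=-72, V_ss(0)=24, V_ss(1)=-36; V_tt(-1)=80, V_tt(3)=-16, V_tt(4)=20.
Saddle points occur where the two diagonal entries have opposite signs: (-2, -1), (-2, 4), (0, 3), (1, -1), (1, 4). Count: 5.

5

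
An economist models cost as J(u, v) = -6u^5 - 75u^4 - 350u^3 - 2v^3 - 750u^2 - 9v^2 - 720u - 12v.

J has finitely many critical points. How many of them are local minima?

2

J separates as a function of u plus a function of v, so ∇J=0 decouples.
∂J/∂u = -30(u + 1)(u + 2)(u + 3)(u + 4) = 0 at u ∈ {-4, -3, -2, -1}; ∂J/∂v = -6(v + 1)(v + 2) = 0 at v ∈ {-2, -1}.
The Hessian is diagonal: diag(J_uu, J_vv). Second derivatives: J_uu(-4)=180, J_uu(-3)=-60, J_uu(-2)=60, J_uu(-1)=-180; J_vv(-2)=6, J_vv(-1)=-6.
Local minima occur where both diagonal entries positive: (-4, -2), (-2, -2). Count: 2.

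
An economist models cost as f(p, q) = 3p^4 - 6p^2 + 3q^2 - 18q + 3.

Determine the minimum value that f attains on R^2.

f(p,q) separates as A(p) + B(q) + 3, so its minimum is min A + min B + 3.
A'(p) = 12p(p - 1)(p + 1) vanishes at p ∈ {-1, 0, 1}; B'(q) = 6q - 18 vanishes at q ∈ {3}.
Local minima of A (where A''>0): A(-1)=-3, A(1)=-3. Local minima of B: B(3)=-27.
So the global minimum of f is A(-1) + B(3) + 3 = -3 − 27 + 3 = -27, attained at (-1, 3).

-27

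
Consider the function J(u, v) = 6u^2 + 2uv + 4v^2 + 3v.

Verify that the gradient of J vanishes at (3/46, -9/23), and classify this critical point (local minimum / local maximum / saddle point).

local minimum

∇J = (12u + 2v, 2u + 8v + 3); substituting (3/46, -9/23) gives ∇J = (0, 0), so (3/46, -9/23) is indeed a critical point.
The Hessian of J is constant: H = [[12, 2], [2, 8]].
det(H) = 12·8 − 2² = 92.
det(H) > 0 and tr(H) = 20 > 0, so H is positive definite and the point is a local minimum.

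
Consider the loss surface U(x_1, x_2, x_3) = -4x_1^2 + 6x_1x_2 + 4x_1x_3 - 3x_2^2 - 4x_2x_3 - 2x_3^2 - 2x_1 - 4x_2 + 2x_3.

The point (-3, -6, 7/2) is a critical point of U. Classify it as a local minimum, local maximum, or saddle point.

The Hessian is constant: H = [[-8, 6, 4], [6, -6, -4], [4, -4, -4]].
Leading principal minors: Δ₁ = -8, Δ₂ = 12, Δ₃ = -16.
The minors alternate sign starting negative (−, +, −), so H is negative definite: a local maximum.

local maximum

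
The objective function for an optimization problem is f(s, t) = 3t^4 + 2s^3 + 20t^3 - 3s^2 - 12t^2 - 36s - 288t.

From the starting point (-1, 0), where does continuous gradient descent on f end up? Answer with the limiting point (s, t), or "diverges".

f is separable, so gradient descent decouples: s follows -∂f/∂s, t follows -∂f/∂t.
∂f/∂s = 6(s - 3)(s + 2); at s=-1 this is -24, so s increases.
∂f/∂t = 12(t - 2)(t + 3)(t + 4); at t=0 this is -288, so t increases.
s converges to its nearest critical value 3 (a local min of the s-part); t converges to 2. The iterate converges to (3, 2).

(3, 2)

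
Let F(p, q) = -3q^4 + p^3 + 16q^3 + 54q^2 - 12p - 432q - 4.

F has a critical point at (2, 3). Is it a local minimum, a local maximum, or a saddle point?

local minimum

The mixed partial ∂²F/∂p∂q is 0, so the Hessian at any point is diag(F_pp, F_qq) = diag(6p, 12(-3q^2 + 8q + 9)).
At (2, 3): H = diag(12, 72).
Both eigenvalues are positive, so H is positive definite: a local minimum.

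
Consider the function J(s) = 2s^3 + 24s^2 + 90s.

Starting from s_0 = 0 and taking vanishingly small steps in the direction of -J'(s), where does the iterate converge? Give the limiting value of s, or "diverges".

-3

J'(s) = 6(s + 3)(s + 5), so J'(0) = 90.
Gradient descent moves in the -J' direction, i.e. s is decreasing.
The nearest critical point in that direction is s = -3, where J'' = 12 > 0 (a local minimum). The iterate converges there.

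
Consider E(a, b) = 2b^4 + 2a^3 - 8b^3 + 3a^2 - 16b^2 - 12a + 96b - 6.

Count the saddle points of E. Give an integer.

3

E separates as a function of a plus a function of b, so ∇E=0 decouples.
∂E/∂a = 6(a - 1)(a + 2) = 0 at a ∈ {-2, 1}; ∂E/∂b = 8(b - 3)(b - 2)(b + 2) = 0 at b ∈ {-2, 2, 3}.
The Hessian is diagonal: diag(E_aa, E_bb). Second derivatives: E_aa(-2)=-18, E_aa(1)=18; E_bb(-2)=160, E_bb(2)=-32, E_bb(3)=40.
Saddle points occur where the two diagonal entries have opposite signs: (-2, -2), (-2, 3), (1, 2). Count: 3.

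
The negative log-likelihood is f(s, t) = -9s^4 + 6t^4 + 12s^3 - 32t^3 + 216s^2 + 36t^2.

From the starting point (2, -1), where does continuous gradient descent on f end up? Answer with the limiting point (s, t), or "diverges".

f is separable, so gradient descent decouples: s follows -∂f/∂s, t follows -∂f/∂t.
∂f/∂s = -36s(s - 4)(s + 3); at s=2 this is 720, so s decreases.
∂f/∂t = 24t(t - 3)(t - 1); at t=-1 this is -192, so t increases.
s converges to its nearest critical value 0 (a local min of the s-part); t converges to 0. The iterate converges to (0, 0).

(0, 0)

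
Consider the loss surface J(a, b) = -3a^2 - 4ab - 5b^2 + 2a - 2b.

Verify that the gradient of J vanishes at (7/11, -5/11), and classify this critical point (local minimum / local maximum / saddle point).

∇J = (-6a - 4b + 2, -4a - 10b - 2); substituting (7/11, -5/11) gives ∇J = (0, 0), so (7/11, -5/11) is indeed a critical point.
The Hessian of J is constant: H = [[-6, -4], [-4, -10]].
det(H) = (-6)·(-10) − (-4)² = 44.
det(H) > 0 and tr(H) = -16 < 0, so H is negative definite and the point is a local maximum.

local maximum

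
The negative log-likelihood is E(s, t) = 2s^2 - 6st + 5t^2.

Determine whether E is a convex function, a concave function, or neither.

convex

E is quadratic, so its Hessian is the constant matrix H = [[4, -6], [-6, 10]].
det(H) = 4, tr(H) = 14.
det(H) > 0 and tr(H) > 0, so H is positive definite everywhere: convex.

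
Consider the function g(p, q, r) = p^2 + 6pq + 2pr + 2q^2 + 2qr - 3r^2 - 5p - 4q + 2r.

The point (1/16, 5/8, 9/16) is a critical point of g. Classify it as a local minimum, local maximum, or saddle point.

The Hessian is constant: H = [[2, 6, 2], [6, 4, 2], [2, 2, -6]].
Leading principal minors: Δ₁ = 2, Δ₂ = -28, Δ₃ = 192.
The minors fit neither the all-positive nor the alternating-sign pattern, so H is indefinite: a saddle point.

saddle point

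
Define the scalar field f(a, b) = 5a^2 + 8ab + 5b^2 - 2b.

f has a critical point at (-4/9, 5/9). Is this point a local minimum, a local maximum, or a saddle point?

local minimum

The Hessian of f is constant: H = [[10, 8], [8, 10]].
det(H) = 10·10 − 8² = 36.
det(H) > 0 and tr(H) = 20 > 0, so H is positive definite and the point is a local minimum.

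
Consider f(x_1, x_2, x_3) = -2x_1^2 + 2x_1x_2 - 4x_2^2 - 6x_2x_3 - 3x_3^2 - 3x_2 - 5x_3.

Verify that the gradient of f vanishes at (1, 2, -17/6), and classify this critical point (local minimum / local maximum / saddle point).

local maximum

∇f = (-4x_1 + 2x_2, 2x_1 - 8x_2 - 6x_3 - 3, -6x_2 - 6x_3 - 5); substituting (1, 2, -17/6) gives ∇f = (0, 0, 0), so (1, 2, -17/6) is indeed a critical point.
The Hessian is constant: H = [[-4, 2, 0], [2, -8, -6], [0, -6, -6]].
Leading principal minors: Δ₁ = -4, Δ₂ = 28, Δ₃ = -24.
The minors alternate sign starting negative (−, +, −), so H is negative definite: a local maximum.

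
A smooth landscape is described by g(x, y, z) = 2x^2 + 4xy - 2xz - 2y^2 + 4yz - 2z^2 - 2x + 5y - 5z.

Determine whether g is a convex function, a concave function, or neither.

neither

g is quadratic, so its Hessian is the constant matrix H = [[4, 4, -2], [4, -4, 4], [-2, 4, -4]].
Leading principal minors: 4, -32, 16.
Neither pattern holds ⇒ H is indefinite ⇒ neither convex nor concave.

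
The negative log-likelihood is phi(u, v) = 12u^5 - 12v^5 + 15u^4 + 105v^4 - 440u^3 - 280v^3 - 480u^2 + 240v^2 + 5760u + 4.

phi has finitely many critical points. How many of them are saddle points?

8

phi separates as a function of u plus a function of v, so ∇phi=0 decouples.
∂phi/∂u = 60(u - 4)(u - 2)(u + 3)(u + 4) = 0 at u ∈ {-4, -3, 2, 4}; ∂phi/∂v = -60v(v - 4)(v - 2)(v - 1) = 0 at v ∈ {0, 1, 2, 4}.
The Hessian is diagonal: diag(phi_uu, phi_vv). Second derivatives: phi_uu(-4)=-2880, phi_uu(-3)=2100, phi_uu(2)=-3600, phi_uu(4)=6720; phi_vv(0)=480, phi_vv(1)=-180, phi_vv(2)=240, phi_vv(4)=-1440.
Saddle points occur where the two diagonal entries have opposite signs: (-4, 0), (-4, 2), (-3, 1), (-3, 4), (2, 0), (2, 2), (4, 1), (4, 4). Count: 8.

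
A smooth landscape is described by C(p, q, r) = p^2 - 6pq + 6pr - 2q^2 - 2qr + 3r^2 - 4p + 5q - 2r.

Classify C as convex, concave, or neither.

neither

C is quadratic, so its Hessian is the constant matrix H = [[2, -6, 6], [-6, -4, -2], [6, -2, 6]].
Leading principal minors: 2, -44, 16.
Neither pattern holds ⇒ H is indefinite ⇒ neither convex nor concave.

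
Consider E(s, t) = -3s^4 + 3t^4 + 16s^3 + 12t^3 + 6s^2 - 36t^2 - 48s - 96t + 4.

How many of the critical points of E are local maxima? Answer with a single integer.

E separates as a function of s plus a function of t, so ∇E=0 decouples.
∂E/∂s = -12(s - 4)(s - 1)(s + 1) = 0 at s ∈ {-1, 1, 4}; ∂E/∂t = 12(t - 2)(t + 1)(t + 4) = 0 at t ∈ {-4, -1, 2}.
The Hessian is diagonal: diag(E_ss, E_tt). Second derivatives: E_ss(-1)=-120, E_ss(1)=72, E_ss(4)=-180; E_tt(-4)=216, E_tt(-1)=-108, E_tt(2)=216.
Local maxima occur where both diagonal entries negative: (-1, -1), (4, -1). Count: 2.

2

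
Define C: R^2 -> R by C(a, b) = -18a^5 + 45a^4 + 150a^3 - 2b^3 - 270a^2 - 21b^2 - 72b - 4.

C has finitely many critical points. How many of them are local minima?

2

C separates as a function of a plus a function of b, so ∇C=0 decouples.
∂C/∂a = -90a(a - 3)(a - 1)(a + 2) = 0 at a ∈ {-2, 0, 1, 3}; ∂C/∂b = -6(b + 3)(b + 4) = 0 at b ∈ {-4, -3}.
The Hessian is diagonal: diag(C_aa, C_bb). Second derivatives: C_aa(-2)=2700, C_aa(0)=-540, C_aa(1)=540, C_aa(3)=-2700; C_bb(-4)=6, C_bb(-3)=-6.
Local minima occur where both diagonal entries positive: (-2, -4), (1, -4). Count: 2.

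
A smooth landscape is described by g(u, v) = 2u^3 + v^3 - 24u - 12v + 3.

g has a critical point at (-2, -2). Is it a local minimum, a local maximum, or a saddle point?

local maximum

The mixed partial ∂²g/∂u∂v is 0, so the Hessian at any point is diag(g_uu, g_vv) = diag(12u, 6v).
At (-2, -2): H = diag(-24, -12).
Both eigenvalues are negative, so H is negative definite: a local maximum.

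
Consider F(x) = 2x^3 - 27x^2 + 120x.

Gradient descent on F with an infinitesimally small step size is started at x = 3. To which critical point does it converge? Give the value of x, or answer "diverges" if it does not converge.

diverges

F'(x) = 6(x - 5)(x - 4), so F'(3) = 12.
Gradient descent moves in the -F' direction, i.e. x is decreasing.
There is no critical point below x=3, and F' keeps the same sign, so the iterate runs off to −∞.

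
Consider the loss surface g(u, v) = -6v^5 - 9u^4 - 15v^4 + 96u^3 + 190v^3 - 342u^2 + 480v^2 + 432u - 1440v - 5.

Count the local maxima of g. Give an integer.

g separates as a function of u plus a function of v, so ∇g=0 decouples.
∂g/∂u = -36(u - 4)(u - 3)(u - 1) = 0 at u ∈ {1, 3, 4}; ∂g/∂v = -30(v - 4)(v - 1)(v + 3)(v + 4) = 0 at v ∈ {-4, -3, 1, 4}.
The Hessian is diagonal: diag(g_uu, g_vv). Second derivatives: g_uu(1)=-216, g_uu(3)=72, g_uu(4)=-108; g_vv(-4)=1200, g_vv(-3)=-840, g_vv(1)=1800, g_vv(4)=-5040.
Local maxima occur where both diagonal entries negative: (1, -3), (1, 4), (4, -3), (4, 4). Count: 4.

4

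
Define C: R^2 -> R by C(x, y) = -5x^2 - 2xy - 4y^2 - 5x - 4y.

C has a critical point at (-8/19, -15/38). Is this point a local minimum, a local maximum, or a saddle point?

local maximum

The Hessian of C is constant: H = [[-10, -2], [-2, -8]].
det(H) = (-10)·(-8) − (-2)² = 76.
det(H) > 0 and tr(H) = -18 < 0, so H is negative definite and the point is a local maximum.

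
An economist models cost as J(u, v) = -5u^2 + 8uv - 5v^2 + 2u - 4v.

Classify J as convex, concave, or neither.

concave

J is quadratic, so its Hessian is the constant matrix H = [[-10, 8], [8, -10]].
det(H) = 36, tr(H) = -20.
det(H) > 0 and tr(H) < 0, so H is negative definite everywhere: concave.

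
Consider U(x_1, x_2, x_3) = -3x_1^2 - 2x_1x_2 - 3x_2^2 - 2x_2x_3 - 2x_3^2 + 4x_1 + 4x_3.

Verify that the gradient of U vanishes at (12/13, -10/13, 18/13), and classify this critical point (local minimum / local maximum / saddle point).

local maximum

∇U = (-6x_1 - 2x_2 + 4, -2x_1 - 6x_2 - 2x_3, -2x_2 - 4x_3 + 4); substituting (12/13, -10/13, 18/13) gives ∇U = (0, 0, 0), so (12/13, -10/13, 18/13) is indeed a critical point.
The Hessian is constant: H = [[-6, -2, 0], [-2, -6, -2], [0, -2, -4]].
Leading principal minors: Δ₁ = -6, Δ₂ = 32, Δ₃ = -104.
The minors alternate sign starting negative (−, +, −), so H is negative definite: a local maximum.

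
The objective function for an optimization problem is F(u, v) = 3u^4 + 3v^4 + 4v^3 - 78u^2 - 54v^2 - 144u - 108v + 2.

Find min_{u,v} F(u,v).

F(u,v) separates as P(u) + Q(v) + 2, so its minimum is min P + min Q + 2.
P'(u) = 12(u - 4)(u + 1)(u + 3) vanishes at u ∈ {-3, -1, 4}; Q'(v) = 12(v - 3)(v + 1)(v + 3) vanishes at v ∈ {-3, -1, 3}.
Local minima of P (where P''>0): P(-3)=-27, P(4)=-1056. Local minima of Q: Q(-3)=-27, Q(3)=-459.
So the global minimum of F is P(4) + Q(3) + 2 = -1056 − 459 + 2 = -1513, attained at (4, 3).

-1513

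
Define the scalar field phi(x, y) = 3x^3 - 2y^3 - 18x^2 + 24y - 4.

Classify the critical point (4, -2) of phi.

The mixed partial ∂²phi/∂x∂y is 0, so the Hessian at any point is diag(phi_xx, phi_yy) = diag(18(x - 2), -12y).
At (4, -2): H = diag(36, 24).
Both eigenvalues are positive, so H is positive definite: a local minimum.

local minimum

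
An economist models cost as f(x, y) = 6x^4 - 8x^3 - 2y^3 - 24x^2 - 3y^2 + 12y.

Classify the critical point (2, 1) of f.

saddle point

The mixed partial ∂²f/∂x∂y is 0, so the Hessian at any point is diag(f_xx, f_yy) = diag(24(3x^2 - 2x - 2), -6(2y + 1)).
At (2, 1): H = diag(144, -18).
The eigenvalues have opposite signs, so H is indefinite: a saddle point.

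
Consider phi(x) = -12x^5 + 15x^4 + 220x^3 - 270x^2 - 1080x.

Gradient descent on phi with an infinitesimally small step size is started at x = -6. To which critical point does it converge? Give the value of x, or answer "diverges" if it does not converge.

-3

phi'(x) = -60(x - 3)(x - 2)(x + 1)(x + 3), so phi'(-6) = -64800.
Gradient descent moves in the -phi' direction, i.e. x is increasing.
The nearest critical point in that direction is x = -3, where phi'' = 3600 > 0 (a local minimum). The iterate converges there.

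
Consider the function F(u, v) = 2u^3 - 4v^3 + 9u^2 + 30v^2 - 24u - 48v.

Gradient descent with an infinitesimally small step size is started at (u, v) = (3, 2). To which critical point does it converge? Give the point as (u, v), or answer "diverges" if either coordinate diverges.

(1, 1)

F is separable, so gradient descent decouples: u follows -∂F/∂u, v follows -∂F/∂v.
∂F/∂u = 6(u - 1)(u + 4); at u=3 this is 84, so u decreases.
∂F/∂v = -12(v - 4)(v - 1); at v=2 this is 24, so v decreases.
u converges to its nearest critical value 1 (a local min of the u-part); v converges to 1. The iterate converges to (1, 1).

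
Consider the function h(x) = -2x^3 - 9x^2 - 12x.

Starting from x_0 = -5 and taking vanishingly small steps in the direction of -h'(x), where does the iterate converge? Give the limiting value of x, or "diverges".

h'(x) = -6(x + 1)(x + 2), so h'(-5) = -72.
Gradient descent moves in the -h' direction, i.e. x is increasing.
The nearest critical point in that direction is x = -2, where h'' = 6 > 0 (a local minimum). The iterate converges there.

-2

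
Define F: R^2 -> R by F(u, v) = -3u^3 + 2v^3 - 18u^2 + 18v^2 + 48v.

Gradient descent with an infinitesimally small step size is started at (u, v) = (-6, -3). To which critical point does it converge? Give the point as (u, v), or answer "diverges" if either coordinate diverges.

F is separable, so gradient descent decouples: u follows -∂F/∂u, v follows -∂F/∂v.
∂F/∂u = -9u(u + 4); at u=-6 this is -108, so u increases.
∂F/∂v = 6(v + 2)(v + 4); at v=-3 this is -6, so v increases.
u converges to its nearest critical value -4 (a local min of the u-part); v converges to -2. The iterate converges to (-4, -2).

(-4, -2)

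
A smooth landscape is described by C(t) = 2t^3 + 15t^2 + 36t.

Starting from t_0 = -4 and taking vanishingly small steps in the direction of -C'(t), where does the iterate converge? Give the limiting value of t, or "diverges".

C'(t) = 6(t + 2)(t + 3), so C'(-4) = 12.
Gradient descent moves in the -C' direction, i.e. t is decreasing.
There is no critical point below t=-4, and C' keeps the same sign, so the iterate runs off to −∞.

diverges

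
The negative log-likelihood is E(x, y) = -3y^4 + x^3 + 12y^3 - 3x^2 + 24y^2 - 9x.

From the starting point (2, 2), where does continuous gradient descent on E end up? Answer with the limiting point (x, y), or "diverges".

(3, 0)

E is separable, so gradient descent decouples: x follows -∂E/∂x, y follows -∂E/∂y.
∂E/∂x = 3(x - 3)(x + 1); at x=2 this is -9, so x increases.
∂E/∂y = -12y(y - 4)(y + 1); at y=2 this is 144, so y decreases.
x converges to its nearest critical value 3 (a local min of the x-part); y converges to 0. The iterate converges to (3, 0).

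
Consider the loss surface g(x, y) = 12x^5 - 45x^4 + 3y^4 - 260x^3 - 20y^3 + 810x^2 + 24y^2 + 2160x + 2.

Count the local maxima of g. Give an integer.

g separates as a function of x plus a function of y, so ∇g=0 decouples.
∂g/∂x = 60(x - 4)(x - 3)(x + 1)(x + 3) = 0 at x ∈ {-3, -1, 3, 4}; ∂g/∂y = 12y(y - 4)(y - 1) = 0 at y ∈ {0, 1, 4}.
The Hessian is diagonal: diag(g_xx, g_yy). Second derivatives: g_xx(-3)=-5040, g_xx(-1)=2400, g_xx(3)=-1440, g_xx(4)=2100; g_yy(0)=48, g_yy(1)=-36, g_yy(4)=144.
Local maxima occur where both diagonal entries negative: (-3, 1), (3, 1). Count: 2.

2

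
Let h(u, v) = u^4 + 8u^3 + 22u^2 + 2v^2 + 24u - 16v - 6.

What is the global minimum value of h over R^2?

h(u,v) separates as P(u) + Q(v) − 6, so its minimum is min P + min Q − 6.
P'(u) = 4(u + 1)(u + 2)(u + 3) vanishes at u ∈ {-3, -2, -1}; Q'(v) = 4v - 16 vanishes at v ∈ {4}.
Local minima of P (where P''>0): P(-3)=-9, P(-1)=-9. Local minima of Q: Q(4)=-32.
So the global minimum of h is P(-3) + Q(4) − 6 = -9 − 32 − 6 = -47, attained at (-3, 4).

-47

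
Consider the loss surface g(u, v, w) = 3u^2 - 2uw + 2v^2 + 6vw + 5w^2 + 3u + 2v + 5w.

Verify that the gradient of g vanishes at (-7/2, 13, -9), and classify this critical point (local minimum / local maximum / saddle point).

local minimum

∇g = (6u - 2w + 3, 4v + 6w + 2, -2u + 6v + 10w + 5); substituting (-7/2, 13, -9) gives ∇g = (0, 0, 0), so (-7/2, 13, -9) is indeed a critical point.
The Hessian is constant: H = [[6, 0, -2], [0, 4, 6], [-2, 6, 10]].
Leading principal minors: Δ₁ = 6, Δ₂ = 24, Δ₃ = 8.
All leading minors are positive, so H is positive definite: a local minimum.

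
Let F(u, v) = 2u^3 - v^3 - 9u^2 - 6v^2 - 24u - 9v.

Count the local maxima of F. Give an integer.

1

F separates as a function of u plus a function of v, so ∇F=0 decouples.
∂F/∂u = 6(u - 4)(u + 1) = 0 at u ∈ {-1, 4}; ∂F/∂v = -3(v + 1)(v + 3) = 0 at v ∈ {-3, -1}.
The Hessian is diagonal: diag(F_uu, F_vv). Second derivatives: F_uu(-1)=-30, F_uu(4)=30; F_vv(-3)=6, F_vv(-1)=-6.
Local maxima occur where both diagonal entries negative: (-1, -1). Count: 1.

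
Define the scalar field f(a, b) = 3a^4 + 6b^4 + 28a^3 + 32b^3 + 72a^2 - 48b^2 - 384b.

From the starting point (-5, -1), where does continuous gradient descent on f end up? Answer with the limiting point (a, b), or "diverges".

(-4, 2)

f is separable, so gradient descent decouples: a follows -∂f/∂a, b follows -∂f/∂b.
∂f/∂a = 12a(a + 3)(a + 4); at a=-5 this is -120, so a increases.
∂f/∂b = 24(b - 2)(b + 2)(b + 4); at b=-1 this is -216, so b increases.
a converges to its nearest critical value -4 (a local min of the a-part); b converges to 2. The iterate converges to (-4, 2).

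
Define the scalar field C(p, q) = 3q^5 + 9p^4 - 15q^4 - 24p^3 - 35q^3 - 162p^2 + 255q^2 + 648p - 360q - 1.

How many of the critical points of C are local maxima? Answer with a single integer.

2

C separates as a function of p plus a function of q, so ∇C=0 decouples.
∂C/∂p = 36(p - 3)(p - 2)(p + 3) = 0 at p ∈ {-3, 2, 3}; ∂C/∂q = 15(q - 4)(q - 2)(q - 1)(q + 3) = 0 at q ∈ {-3, 1, 2, 4}.
The Hessian is diagonal: diag(C_pp, C_qq). Second derivatives: C_pp(-3)=1080, C_pp(2)=-180, C_pp(3)=216; C_qq(-3)=-2100, C_qq(1)=180, C_qq(2)=-150, C_qq(4)=630.
Local maxima occur where both diagonal entries negative: (2, -3), (2, 2). Count: 2.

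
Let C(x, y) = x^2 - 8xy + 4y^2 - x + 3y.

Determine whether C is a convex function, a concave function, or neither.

neither

C is quadratic, so its Hessian is the constant matrix H = [[2, -8], [-8, 8]].
det(H) = -48, tr(H) = 10.
det(H) < 0, so H is indefinite: neither convex nor concave.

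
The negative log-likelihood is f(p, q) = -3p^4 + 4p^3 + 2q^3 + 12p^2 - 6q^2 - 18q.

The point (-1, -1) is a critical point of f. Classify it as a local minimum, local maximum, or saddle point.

local maximum

The mixed partial ∂²f/∂p∂q is 0, so the Hessian at any point is diag(f_pp, f_qq) = diag(12(-3p^2 + 2p + 2), 12(q - 1)).
At (-1, -1): H = diag(-36, -24).
Both eigenvalues are negative, so H is negative definite: a local maximum.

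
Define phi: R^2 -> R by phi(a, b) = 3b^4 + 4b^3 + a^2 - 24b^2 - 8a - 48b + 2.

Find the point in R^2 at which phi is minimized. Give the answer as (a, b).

(4, 2)

phi(a,b) separates as P(a) + Q(b) + 2, so its minimum is min P + min Q + 2.
P'(a) = 2a - 8 vanishes at a ∈ {4}; Q'(b) = 12(b - 2)(b + 1)(b + 2) vanishes at b ∈ {-2, -1, 2}.
Local minima of P (where P''>0): P(4)=-16. Local minima of Q: Q(-2)=16, Q(2)=-112.
So the global minimum of phi is P(4) + Q(2) + 2 = -16 − 112 + 2 = -126, attained at (4, 2).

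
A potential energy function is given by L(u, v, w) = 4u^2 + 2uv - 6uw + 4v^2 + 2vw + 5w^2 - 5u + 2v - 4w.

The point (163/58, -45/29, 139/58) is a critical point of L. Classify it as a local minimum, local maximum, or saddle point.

The Hessian is constant: H = [[8, 2, -6], [2, 8, 2], [-6, 2, 10]].
Leading principal minors: Δ₁ = 8, Δ₂ = 60, Δ₃ = 232.
All leading minors are positive, so H is positive definite: a local minimum.

local minimum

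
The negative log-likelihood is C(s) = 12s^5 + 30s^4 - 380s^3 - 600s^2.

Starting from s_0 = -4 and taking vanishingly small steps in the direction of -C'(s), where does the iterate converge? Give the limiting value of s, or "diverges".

C'(s) = 60s(s - 4)(s + 1)(s + 5), so C'(-4) = -5760.
Gradient descent moves in the -C' direction, i.e. s is increasing.
The nearest critical point in that direction is s = -1, where C'' = 1200 > 0 (a local minimum). The iterate converges there.

-1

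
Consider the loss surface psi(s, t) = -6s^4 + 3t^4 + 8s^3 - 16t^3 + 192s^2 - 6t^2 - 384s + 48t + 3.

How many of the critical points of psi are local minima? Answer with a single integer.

psi separates as a function of s plus a function of t, so ∇psi=0 decouples.
∂psi/∂s = -24(s - 4)(s - 1)(s + 4) = 0 at s ∈ {-4, 1, 4}; ∂psi/∂t = 12(t - 4)(t - 1)(t + 1) = 0 at t ∈ {-1, 1, 4}.
The Hessian is diagonal: diag(psi_ss, psi_tt). Second derivatives: psi_ss(-4)=-960, psi_ss(1)=360, psi_ss(4)=-576; psi_tt(-1)=120, psi_tt(1)=-72, psi_tt(4)=180.
Local minima occur where both diagonal entries positive: (1, -1), (1, 4). Count: 2.

2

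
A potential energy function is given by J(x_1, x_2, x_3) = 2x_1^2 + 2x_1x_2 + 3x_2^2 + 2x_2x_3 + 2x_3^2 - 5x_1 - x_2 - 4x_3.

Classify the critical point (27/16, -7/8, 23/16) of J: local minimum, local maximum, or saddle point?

The Hessian is constant: H = [[4, 2, 0], [2, 6, 2], [0, 2, 4]].
Leading principal minors: Δ₁ = 4, Δ₂ = 20, Δ₃ = 64.
All leading minors are positive, so H is positive definite: a local minimum.

local minimum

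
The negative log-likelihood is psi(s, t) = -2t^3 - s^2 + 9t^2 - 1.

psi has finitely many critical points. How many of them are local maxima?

psi separates as a function of s plus a function of t, so ∇psi=0 decouples.
∂psi/∂s = -2s = 0 at s ∈ {0}; ∂psi/∂t = -6t(t - 3) = 0 at t ∈ {0, 3}.
The Hessian is diagonal: diag(psi_ss, psi_tt). Second derivatives: psi_ss(0)=-2; psi_tt(0)=18, psi_tt(3)=-18.
Local maxima occur where both diagonal entries negative: (0, 3). Count: 1.

1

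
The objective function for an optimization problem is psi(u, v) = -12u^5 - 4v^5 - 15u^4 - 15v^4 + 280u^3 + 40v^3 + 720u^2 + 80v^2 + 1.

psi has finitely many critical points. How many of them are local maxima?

psi separates as a function of u plus a function of v, so ∇psi=0 decouples.
∂psi/∂u = -60u(u - 4)(u + 2)(u + 3) = 0 at u ∈ {-3, -2, 0, 4}; ∂psi/∂v = -20v(v - 2)(v + 1)(v + 4) = 0 at v ∈ {-4, -1, 0, 2}.
The Hessian is diagonal: diag(psi_uu, psi_vv). Second derivatives: psi_uu(-3)=1260, psi_uu(-2)=-720, psi_uu(0)=1440, psi_uu(4)=-10080; psi_vv(-4)=1440, psi_vv(-1)=-180, psi_vv(0)=160, psi_vv(2)=-720.
Local maxima occur where both diagonal entries negative: (-2, -1), (-2, 2), (4, -1), (4, 2). Count: 4.

4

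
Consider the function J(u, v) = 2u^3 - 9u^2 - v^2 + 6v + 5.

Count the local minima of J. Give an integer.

J separates as a function of u plus a function of v, so ∇J=0 decouples.
∂J/∂u = 6u(u - 3) = 0 at u ∈ {0, 3}; ∂J/∂v = -2(v - 3) = 0 at v ∈ {3}.
The Hessian is diagonal: diag(J_uu, J_vv). Second derivatives: J_uu(0)=-18, J_uu(3)=18; J_vv(3)=-2.
Local minima occur where both diagonal entries positive: none. Count: 0.

0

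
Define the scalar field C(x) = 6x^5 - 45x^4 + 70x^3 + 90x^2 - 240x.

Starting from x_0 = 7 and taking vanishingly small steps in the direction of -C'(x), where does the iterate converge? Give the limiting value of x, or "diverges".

C'(x) = 30(x - 4)(x - 2)(x - 1)(x + 1), so C'(7) = 21600.
Gradient descent moves in the -C' direction, i.e. x is decreasing.
The nearest critical point in that direction is x = 4, where C'' = 900 > 0 (a local minimum). The iterate converges there.

4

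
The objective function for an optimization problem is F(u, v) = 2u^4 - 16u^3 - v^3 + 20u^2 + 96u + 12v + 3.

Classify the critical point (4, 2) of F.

The mixed partial ∂²F/∂u∂v is 0, so the Hessian at any point is diag(F_uu, F_vv) = diag(8(3u^2 - 12u + 5), -6v).
At (4, 2): H = diag(40, -12).
The eigenvalues have opposite signs, so H is indefinite: a saddle point.

saddle point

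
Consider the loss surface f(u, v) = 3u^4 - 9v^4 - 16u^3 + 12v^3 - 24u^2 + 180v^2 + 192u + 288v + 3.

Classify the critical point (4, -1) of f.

The mixed partial ∂²f/∂u∂v is 0, so the Hessian at any point is diag(f_uu, f_vv) = diag(12(3u^2 - 8u - 4), 36(-3v^2 + 2v + 10)).
At (4, -1): H = diag(144, 180).
Both eigenvalues are positive, so H is positive definite: a local minimum.

local minimum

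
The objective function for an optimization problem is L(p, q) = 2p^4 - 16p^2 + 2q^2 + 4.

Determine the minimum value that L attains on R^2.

L(p,q) separates as A(p) + B(q) + 4, so its minimum is min A + min B + 4.
A'(p) = 8p(p - 2)(p + 2) vanishes at p ∈ {-2, 0, 2}; B'(q) = 4q vanishes at q ∈ {0}.
Local minima of A (where A''>0): A(-2)=-32, A(2)=-32. Local minima of B: B(0)=0.
So the global minimum of L is A(-2) + B(0) + 4 = -32 + 0 + 4 = -28, attained at (-2, 0).

-28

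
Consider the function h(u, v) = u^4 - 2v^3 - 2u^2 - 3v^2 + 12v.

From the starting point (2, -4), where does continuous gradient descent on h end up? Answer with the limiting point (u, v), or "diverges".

h is separable, so gradient descent decouples: u follows -∂h/∂u, v follows -∂h/∂v.
∂h/∂u = 4u(u - 1)(u + 1); at u=2 this is 24, so u decreases.
∂h/∂v = -6(v - 1)(v + 2); at v=-4 this is -60, so v increases.
u converges to its nearest critical value 1 (a local min of the u-part); v converges to -2. The iterate converges to (1, -2).

(1, -2)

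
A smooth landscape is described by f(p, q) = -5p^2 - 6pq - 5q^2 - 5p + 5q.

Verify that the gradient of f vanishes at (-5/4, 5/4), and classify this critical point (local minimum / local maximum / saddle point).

local maximum

∇f = (-10p - 6q - 5, -6p - 10q + 5); substituting (-5/4, 5/4) gives ∇f = (0, 0), so (-5/4, 5/4) is indeed a critical point.
The Hessian of f is constant: H = [[-10, -6], [-6, -10]].
det(H) = (-10)·(-10) − (-6)² = 64.
det(H) > 0 and tr(H) = -20 < 0, so H is negative definite and the point is a local maximum.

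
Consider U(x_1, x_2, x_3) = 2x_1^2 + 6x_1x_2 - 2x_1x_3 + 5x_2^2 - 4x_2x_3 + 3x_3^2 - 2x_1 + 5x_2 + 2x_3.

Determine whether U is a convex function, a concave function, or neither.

convex

U is quadratic, so its Hessian is the constant matrix H = [[4, 6, -2], [6, 10, -4], [-2, -4, 6]].
Leading principal minors: 4, 4, 16.
All positive ⇒ H ≻ 0 ⇒ convex.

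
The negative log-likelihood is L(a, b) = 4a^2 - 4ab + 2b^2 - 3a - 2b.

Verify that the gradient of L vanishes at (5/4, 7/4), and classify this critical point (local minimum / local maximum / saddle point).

local minimum

∇L = (8a - 4b - 3, -4a + 4b - 2); substituting (5/4, 7/4) gives ∇L = (0, 0), so (5/4, 7/4) is indeed a critical point.
The Hessian of L is constant: H = [[8, -4], [-4, 4]].
det(H) = 8·4 − (-4)² = 16.
det(H) > 0 and tr(H) = 12 > 0, so H is positive definite and the point is a local minimum.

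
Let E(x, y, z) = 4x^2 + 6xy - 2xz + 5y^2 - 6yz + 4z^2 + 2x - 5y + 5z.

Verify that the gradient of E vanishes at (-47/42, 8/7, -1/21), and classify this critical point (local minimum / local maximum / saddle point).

local minimum

∇E = (8x + 6y - 2z + 2, 6x + 10y - 6z - 5, -2x - 6y + 8z + 5); substituting (-47/42, 8/7, -1/21) gives ∇E = (0, 0, 0), so (-47/42, 8/7, -1/21) is indeed a critical point.
The Hessian is constant: H = [[8, 6, -2], [6, 10, -6], [-2, -6, 8]].
Leading principal minors: Δ₁ = 8, Δ₂ = 44, Δ₃ = 168.
All leading minors are positive, so H is positive definite: a local minimum.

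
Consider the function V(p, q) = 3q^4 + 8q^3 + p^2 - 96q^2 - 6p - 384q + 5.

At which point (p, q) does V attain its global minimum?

V(p,q) separates as A(p) + B(q) + 5, so its minimum is min A + min B + 5.
A'(p) = 2p - 6 vanishes at p ∈ {3}; B'(q) = 12(q - 4)(q + 2)(q + 4) vanishes at q ∈ {-4, -2, 4}.
Local minima of A (where A''>0): A(3)=-9. Local minima of B: B(-4)=256, B(4)=-1792.
So the global minimum of V is A(3) + B(4) + 5 = -9 − 1792 + 5 = -1796, attained at (3, 4).

(3, 4)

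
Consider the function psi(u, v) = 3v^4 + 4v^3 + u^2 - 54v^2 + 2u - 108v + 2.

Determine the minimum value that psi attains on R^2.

psi(u,v) separates as P(u) + Q(v) + 2, so its minimum is min P + min Q + 2.
P'(u) = 2u + 2 vanishes at u ∈ {-1}; Q'(v) = 12(v - 3)(v + 1)(v + 3) vanishes at v ∈ {-3, -1, 3}.
Local minima of P (where P''>0): P(-1)=-1. Local minima of Q: Q(-3)=-27, Q(3)=-459.
So the global minimum of psi is P(-1) + Q(3) + 2 = -1 − 459 + 2 = -458, attained at (-1, 3).

-458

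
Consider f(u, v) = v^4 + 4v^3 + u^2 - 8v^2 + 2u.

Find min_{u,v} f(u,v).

-129

f(u,v) separates as P(u) + Q(v), so its minimum is min P + min Q.
P'(u) = 2u + 2 vanishes at u ∈ {-1}; Q'(v) = 4v(v - 1)(v + 4) vanishes at v ∈ {-4, 0, 1}.
Local minima of P (where P''>0): P(-1)=-1. Local minima of Q: Q(-4)=-128, Q(1)=-3.
So the global minimum of f is P(-1) + Q(-4) = -1 − 128 = -129, attained at (-1, -4).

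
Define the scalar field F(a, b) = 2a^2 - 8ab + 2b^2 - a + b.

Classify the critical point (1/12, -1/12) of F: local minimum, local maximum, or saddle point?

saddle point

The Hessian of F is constant: H = [[4, -8], [-8, 4]].
det(H) = 4·4 − (-8)² = -48.
Since det(H) < 0, H is indefinite and the critical point is a saddle point.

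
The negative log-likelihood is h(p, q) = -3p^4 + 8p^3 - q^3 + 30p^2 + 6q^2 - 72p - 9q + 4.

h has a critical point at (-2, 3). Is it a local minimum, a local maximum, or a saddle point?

local maximum

The mixed partial ∂²h/∂p∂q is 0, so the Hessian at any point is diag(h_pp, h_qq) = diag(12(-3p^2 + 4p + 5), 6(-q + 2)).
At (-2, 3): H = diag(-180, -6).
Both eigenvalues are negative, so H is negative definite: a local maximum.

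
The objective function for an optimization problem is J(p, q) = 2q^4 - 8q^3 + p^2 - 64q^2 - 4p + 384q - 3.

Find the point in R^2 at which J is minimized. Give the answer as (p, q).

J(p,q) separates as A(p) + B(q) − 3, so its minimum is min A + min B − 3.
A'(p) = 2p - 4 vanishes at p ∈ {2}; B'(q) = 8(q - 4)(q - 3)(q + 4) vanishes at q ∈ {-4, 3, 4}.
Local minima of A (where A''>0): A(2)=-4. Local minima of B: B(-4)=-1536, B(4)=512.
So the global minimum of J is A(2) + B(-4) − 3 = -4 − 1536 − 3 = -1543, attained at (2, -4).

(2, -4)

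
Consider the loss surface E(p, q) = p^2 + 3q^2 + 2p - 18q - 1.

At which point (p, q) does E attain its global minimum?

E(p,q) separates as A(p) + B(q) − 1, so its minimum is min A + min B − 1.
A'(p) = 2p + 2 vanishes at p ∈ {-1}; B'(q) = 6q - 18 vanishes at q ∈ {3}.
Local minima of A (where A''>0): A(-1)=-1. Local minima of B: B(3)=-27.
So the global minimum of E is A(-1) + B(3) − 1 = -1 − 27 − 1 = -29, attained at (-1, 3).

(-1, 3)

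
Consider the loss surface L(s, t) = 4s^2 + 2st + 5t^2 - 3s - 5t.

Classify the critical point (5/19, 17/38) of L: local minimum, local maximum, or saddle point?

The Hessian of L is constant: H = [[8, 2], [2, 10]].
det(H) = 8·10 − 2² = 76.
det(H) > 0 and tr(H) = 18 > 0, so H is positive definite and the point is a local minimum.

local minimum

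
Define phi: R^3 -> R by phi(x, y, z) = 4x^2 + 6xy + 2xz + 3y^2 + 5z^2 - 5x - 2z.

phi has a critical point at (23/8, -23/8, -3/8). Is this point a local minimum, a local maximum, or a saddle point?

local minimum

The Hessian is constant: H = [[8, 6, 2], [6, 6, 0], [2, 0, 10]].
Leading principal minors: Δ₁ = 8, Δ₂ = 12, Δ₃ = 96.
All leading minors are positive, so H is positive definite: a local minimum.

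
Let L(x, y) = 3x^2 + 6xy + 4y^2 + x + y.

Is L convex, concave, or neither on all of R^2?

L is quadratic, so its Hessian is the constant matrix H = [[6, 6], [6, 8]].
det(H) = 12, tr(H) = 14.
det(H) > 0 and tr(H) > 0, so H is positive definite everywhere: convex.

convex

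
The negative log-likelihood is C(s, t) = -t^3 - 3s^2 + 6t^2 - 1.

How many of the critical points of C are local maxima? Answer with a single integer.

C separates as a function of s plus a function of t, so ∇C=0 decouples.
∂C/∂s = -6s = 0 at s ∈ {0}; ∂C/∂t = -3t(t - 4) = 0 at t ∈ {0, 4}.
The Hessian is diagonal: diag(C_ss, C_tt). Second derivatives: C_ss(0)=-6; C_tt(0)=12, C_tt(4)=-12.
Local maxima occur where both diagonal entries negative: (0, 4). Count: 1.

1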